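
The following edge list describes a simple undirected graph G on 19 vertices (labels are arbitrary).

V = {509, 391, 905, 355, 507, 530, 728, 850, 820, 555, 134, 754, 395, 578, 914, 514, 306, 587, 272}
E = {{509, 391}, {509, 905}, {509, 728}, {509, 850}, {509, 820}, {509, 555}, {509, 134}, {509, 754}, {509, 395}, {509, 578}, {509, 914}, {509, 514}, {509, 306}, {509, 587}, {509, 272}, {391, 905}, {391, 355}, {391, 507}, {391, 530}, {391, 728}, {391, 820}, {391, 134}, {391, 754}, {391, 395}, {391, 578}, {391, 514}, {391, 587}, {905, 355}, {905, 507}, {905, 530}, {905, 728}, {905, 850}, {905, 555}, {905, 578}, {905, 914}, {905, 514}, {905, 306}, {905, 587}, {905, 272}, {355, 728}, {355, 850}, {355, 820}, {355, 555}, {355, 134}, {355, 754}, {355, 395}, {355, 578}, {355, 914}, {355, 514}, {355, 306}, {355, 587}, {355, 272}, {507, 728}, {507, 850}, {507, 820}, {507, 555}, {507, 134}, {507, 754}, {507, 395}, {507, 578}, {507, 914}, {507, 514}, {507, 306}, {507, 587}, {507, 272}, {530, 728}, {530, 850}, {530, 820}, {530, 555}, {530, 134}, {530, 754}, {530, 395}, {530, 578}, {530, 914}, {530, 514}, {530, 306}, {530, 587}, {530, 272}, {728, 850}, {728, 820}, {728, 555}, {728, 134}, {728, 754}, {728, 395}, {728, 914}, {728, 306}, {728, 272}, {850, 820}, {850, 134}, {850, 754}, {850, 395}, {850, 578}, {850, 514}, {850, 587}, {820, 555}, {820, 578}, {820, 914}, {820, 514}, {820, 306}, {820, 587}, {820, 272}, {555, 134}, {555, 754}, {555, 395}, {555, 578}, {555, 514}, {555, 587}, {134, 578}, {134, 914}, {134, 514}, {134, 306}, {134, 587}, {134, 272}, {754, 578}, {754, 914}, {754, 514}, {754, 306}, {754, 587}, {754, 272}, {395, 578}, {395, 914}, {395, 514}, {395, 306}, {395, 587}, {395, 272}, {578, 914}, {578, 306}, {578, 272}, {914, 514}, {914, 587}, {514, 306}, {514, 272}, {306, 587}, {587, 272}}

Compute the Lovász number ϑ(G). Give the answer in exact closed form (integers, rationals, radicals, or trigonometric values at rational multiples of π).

Vertex 905 has 14 neighbors: 509, 391, 355, 507, 530, 728, 850, 555, 578, 914, 514, 306, 587, 272.
N(587) = {509, 391, 905, 355, 507, 530, 850, 820, 555, 134, 754, 395, 914, 306, 272}, |N(587)| = 15.
N(355) = {391, 905, 728, 850, 820, 555, 134, 754, 395, 578, 914, 514, 306, 587, 272}, |N(355)| = 15.
deg(578) = 15; N(578) = {509, 391, 905, 355, 507, 530, 850, 820, 555, 134, 754, 395, 914, 306, 272}.
G = K_{6,5,4,4}: α = 6 = χ(Ḡ), so ϑ = 6.
Numerically 6.00000000.
Check 6 ≤ 6 ≤ 6: collapsed.

6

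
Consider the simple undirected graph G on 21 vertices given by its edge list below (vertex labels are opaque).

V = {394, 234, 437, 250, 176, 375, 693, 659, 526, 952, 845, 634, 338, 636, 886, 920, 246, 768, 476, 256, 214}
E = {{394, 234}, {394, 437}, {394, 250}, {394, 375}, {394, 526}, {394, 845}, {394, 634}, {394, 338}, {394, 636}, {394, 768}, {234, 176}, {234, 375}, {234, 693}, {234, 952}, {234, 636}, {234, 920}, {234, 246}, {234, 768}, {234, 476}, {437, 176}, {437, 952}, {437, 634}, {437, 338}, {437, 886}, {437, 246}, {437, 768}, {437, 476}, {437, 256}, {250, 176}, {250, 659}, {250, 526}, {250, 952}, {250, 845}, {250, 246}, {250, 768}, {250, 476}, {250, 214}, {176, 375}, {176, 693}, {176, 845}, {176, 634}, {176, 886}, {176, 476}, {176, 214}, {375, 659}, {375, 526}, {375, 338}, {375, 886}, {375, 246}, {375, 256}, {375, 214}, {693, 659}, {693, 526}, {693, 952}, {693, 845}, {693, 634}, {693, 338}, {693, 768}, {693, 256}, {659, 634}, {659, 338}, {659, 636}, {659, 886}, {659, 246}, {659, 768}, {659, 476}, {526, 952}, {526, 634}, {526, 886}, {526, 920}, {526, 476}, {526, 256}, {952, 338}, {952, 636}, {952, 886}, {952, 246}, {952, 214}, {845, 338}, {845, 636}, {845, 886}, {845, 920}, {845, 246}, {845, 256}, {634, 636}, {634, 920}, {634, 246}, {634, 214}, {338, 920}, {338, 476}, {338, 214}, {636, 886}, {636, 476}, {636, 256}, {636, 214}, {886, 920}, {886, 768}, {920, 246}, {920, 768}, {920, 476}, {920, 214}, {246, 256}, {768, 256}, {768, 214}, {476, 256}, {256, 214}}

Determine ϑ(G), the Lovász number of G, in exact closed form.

6

deg(338) = 10; N(338) = {394, 437, 375, 693, 659, 952, 845, 920, 476, 214}.
Vertex 768 has 10 neighbors: 394, 234, 437, 250, 693, 659, 886, 920, 256, 214.
deg(250) = 10; N(250) = {394, 176, 659, 526, 952, 845, 246, 768, 476, 214}.
N(375) = {394, 234, 176, 659, 526, 338, 886, 246, 256, 214}, |N(375)| = 10.
Regular of degree 10 on 21 vertices: this is K(7,2), the Kneser graph.
A has 3 distinct eigenvalues ≈ [10.0, 1.0, -4.0].
Lovász: ϑ = −21(-4)/(10+-1*(-4)) = 6.
ϑ(G) ≈ 6.00000000.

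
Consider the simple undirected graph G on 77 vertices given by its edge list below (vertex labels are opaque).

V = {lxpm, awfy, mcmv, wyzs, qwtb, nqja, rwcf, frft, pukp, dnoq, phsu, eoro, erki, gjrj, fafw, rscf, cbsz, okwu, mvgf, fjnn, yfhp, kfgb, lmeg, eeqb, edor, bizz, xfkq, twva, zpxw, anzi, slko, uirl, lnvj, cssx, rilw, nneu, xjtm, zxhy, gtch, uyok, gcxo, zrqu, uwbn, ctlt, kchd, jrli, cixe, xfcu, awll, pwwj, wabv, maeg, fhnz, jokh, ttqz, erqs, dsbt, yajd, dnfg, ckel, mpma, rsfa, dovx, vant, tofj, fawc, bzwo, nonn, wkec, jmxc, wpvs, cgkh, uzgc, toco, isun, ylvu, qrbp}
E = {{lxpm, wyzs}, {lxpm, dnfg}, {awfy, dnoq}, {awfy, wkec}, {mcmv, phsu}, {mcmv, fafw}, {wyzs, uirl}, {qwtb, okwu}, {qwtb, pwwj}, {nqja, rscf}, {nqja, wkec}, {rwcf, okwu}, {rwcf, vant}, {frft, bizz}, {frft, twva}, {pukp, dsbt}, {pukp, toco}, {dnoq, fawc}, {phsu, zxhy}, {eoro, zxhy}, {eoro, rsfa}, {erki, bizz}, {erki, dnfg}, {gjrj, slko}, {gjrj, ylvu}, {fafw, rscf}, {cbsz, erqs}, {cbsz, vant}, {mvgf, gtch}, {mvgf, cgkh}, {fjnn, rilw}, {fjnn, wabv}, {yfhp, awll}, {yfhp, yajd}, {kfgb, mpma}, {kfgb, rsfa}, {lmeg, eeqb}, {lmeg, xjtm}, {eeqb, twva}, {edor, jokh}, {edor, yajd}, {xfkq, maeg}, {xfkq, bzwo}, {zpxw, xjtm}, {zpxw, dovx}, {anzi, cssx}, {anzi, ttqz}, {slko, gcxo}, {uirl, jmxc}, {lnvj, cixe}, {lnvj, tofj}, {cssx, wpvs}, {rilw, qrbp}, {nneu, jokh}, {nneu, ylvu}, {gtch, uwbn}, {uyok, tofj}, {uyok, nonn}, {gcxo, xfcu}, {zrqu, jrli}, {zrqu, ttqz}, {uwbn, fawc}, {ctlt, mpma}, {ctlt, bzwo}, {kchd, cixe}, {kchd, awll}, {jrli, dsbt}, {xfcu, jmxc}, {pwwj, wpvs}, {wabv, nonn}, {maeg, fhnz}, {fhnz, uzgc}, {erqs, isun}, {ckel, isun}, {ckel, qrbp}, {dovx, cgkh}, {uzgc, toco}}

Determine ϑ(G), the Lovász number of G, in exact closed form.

Vertex qrbp has 2 neighbors: rilw, ckel.
N(pukp) = {dsbt, toco}, |N(pukp)| = 2.
deg(ctlt) = 2; N(ctlt) = {mpma, bzwo}.
Vertex kfgb has 2 neighbors: mpma, rsfa.
G on 77 vertices is 2-regular; this is C_{77}, the 77-cycle.
The 39 distinct eigenvalues: [2.0, 1.9933, 1.9734, 1.9404, 1.8944, 1.8358, 1.765, 1.6825, 1.5888, 1.4845, 1.3703, 1.247, 1.1154, 0.9764, 0.8308, 0.6798, 0.5242, 0.3651, 0.2036, 0.0408, -0.1223, -0.2846, -0.445, -0.6025, -0.7559, -0.9043, -1.0467, -1.1822, -1.3097, -1.4286, -1.5379, -1.637, -1.7252, -1.8019, -1.8667, -1.919, -1.9585, -1.985, -1.9983].
With N=77: ϑ(G) = 77·(-(-1)*2*cos(pi/77))/(2−(-2*cos(pi/77))) = 77*cos(pi/77)/(cos(pi/77) + 1).
≈ 38.48397 (to 5 d.p.).
Check 38 ≤ 77*cos(pi/77)/(cos(pi/77) + 1) ≤ 39: both strict.

77*cos(pi/77)/(cos(pi/77) + 1)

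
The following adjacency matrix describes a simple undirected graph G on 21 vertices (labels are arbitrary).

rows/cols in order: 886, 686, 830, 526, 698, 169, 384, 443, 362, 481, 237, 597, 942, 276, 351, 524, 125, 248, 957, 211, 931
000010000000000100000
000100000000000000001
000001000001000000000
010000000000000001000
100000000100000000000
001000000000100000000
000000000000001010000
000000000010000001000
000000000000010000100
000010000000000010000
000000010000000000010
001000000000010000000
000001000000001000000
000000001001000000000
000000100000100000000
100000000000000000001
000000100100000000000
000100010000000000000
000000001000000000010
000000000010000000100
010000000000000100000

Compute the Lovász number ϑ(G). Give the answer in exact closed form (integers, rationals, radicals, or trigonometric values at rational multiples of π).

N(597) = {830, 276}, |N(597)| = 2.
Vertex 886 has 2 neighbors: 698, 524.
Vertex 362 has 2 neighbors: 276, 957.
deg(237) = 2; N(237) = {443, 211}.
G on 21 vertices is 2-regular; a single 21-cycle (edge-transitive).
Distinct eigenvalues (to 5 d.p.): [2.0, 1.91115, 1.65248, 1.24698, 0.73068, 0.14946, -0.44504, -1.0, -1.4661, -1.80194, -1.97766].
Lovász (edge-transitive): ϑ = −21·(-2*cos(pi/21))/((2)−(-2*cos(pi/21))) = 21*cos(pi/21)/(cos(pi/21) + 1).
= 10.4410… (decimal).
Lovász sandwich 10 ≤ 21*cos(pi/21)/(cos(pi/21) + 1) ≤ 11: both strict.

21*cos(pi/21)/(cos(pi/21) + 1)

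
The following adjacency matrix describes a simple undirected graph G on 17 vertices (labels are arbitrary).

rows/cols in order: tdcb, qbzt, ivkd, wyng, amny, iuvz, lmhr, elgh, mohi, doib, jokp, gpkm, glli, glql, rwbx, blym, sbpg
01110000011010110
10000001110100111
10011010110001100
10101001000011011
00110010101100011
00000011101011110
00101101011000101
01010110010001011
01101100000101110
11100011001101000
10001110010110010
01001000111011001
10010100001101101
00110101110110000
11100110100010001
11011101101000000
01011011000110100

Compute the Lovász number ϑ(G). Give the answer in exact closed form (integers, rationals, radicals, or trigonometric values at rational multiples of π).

deg(qbzt) = 8; N(qbzt) = {tdcb, elgh, mohi, doib, gpkm, rwbx, blym, sbpg}.
Vertex rwbx has 8 neighbors: tdcb, qbzt, ivkd, iuvz, lmhr, mohi, glli, sbpg.
deg(amny) = 8; N(amny) = {ivkd, wyng, lmhr, mohi, jokp, gpkm, blym, sbpg}.
Vertex glli has 8 neighbors: tdcb, wyng, iuvz, jokp, gpkm, glql, rwbx, sbpg.
Regular of degree 8 on 17 vertices: strongly regular (17,8,3,4).
spec(A) ≈ [8.0, 1.561553, -2.561553] (distinct, 6 d.p.).
With N=17: ϑ(G) = 17·(-(-sqrt(17)/2 - 1/2))/(8−(-sqrt(17)/2 - 1/2)) = sqrt(17).
= 4.12311… (decimal).

sqrt(17)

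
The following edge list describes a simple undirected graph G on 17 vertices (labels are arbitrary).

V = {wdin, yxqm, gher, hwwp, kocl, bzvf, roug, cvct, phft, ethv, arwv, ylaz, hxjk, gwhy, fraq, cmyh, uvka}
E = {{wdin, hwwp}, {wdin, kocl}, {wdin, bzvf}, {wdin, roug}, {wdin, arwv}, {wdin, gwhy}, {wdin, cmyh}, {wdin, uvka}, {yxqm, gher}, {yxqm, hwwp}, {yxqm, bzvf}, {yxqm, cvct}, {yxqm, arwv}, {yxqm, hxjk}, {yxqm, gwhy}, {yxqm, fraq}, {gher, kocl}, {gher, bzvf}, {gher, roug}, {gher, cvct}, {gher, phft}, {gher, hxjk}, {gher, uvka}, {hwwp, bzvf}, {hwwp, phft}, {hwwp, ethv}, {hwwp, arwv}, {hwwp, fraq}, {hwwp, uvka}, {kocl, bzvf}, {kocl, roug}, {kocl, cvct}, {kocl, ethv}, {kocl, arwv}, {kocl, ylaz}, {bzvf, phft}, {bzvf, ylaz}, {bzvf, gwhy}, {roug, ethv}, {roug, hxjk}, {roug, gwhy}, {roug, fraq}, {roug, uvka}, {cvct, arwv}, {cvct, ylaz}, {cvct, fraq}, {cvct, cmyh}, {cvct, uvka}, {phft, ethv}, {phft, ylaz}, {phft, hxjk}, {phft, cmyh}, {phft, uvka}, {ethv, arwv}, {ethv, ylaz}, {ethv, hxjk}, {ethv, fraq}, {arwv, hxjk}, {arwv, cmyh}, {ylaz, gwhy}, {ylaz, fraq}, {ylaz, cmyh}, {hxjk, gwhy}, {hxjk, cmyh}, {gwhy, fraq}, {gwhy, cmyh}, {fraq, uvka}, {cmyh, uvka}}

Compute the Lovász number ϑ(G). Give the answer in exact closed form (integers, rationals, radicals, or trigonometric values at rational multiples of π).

Vertex uvka has 8 neighbors: wdin, gher, hwwp, roug, cvct, phft, fraq, cmyh.
deg(hxjk) = 8; N(hxjk) = {yxqm, gher, roug, phft, ethv, arwv, gwhy, cmyh}.
N(cvct) = {yxqm, gher, kocl, arwv, ylaz, fraq, cmyh, uvka}, |N(cvct)| = 8.
deg(hwwp) = 8; N(hwwp) = {wdin, yxqm, bzvf, phft, ethv, arwv, fraq, uvka}.
Every vertex has degree 8 (N=17); strongly regular (17,8,3,4).
spec(A) ≈ [8.0, 1.561553, -2.561553] (distinct, 6 d.p.).
Lovász (edge-transitive): ϑ = −17·(-sqrt(17)/2 - 1/2)/((8)−(-sqrt(17)/2 - 1/2)) = sqrt(17).
= 4.12310563… (decimal).

sqrt(17)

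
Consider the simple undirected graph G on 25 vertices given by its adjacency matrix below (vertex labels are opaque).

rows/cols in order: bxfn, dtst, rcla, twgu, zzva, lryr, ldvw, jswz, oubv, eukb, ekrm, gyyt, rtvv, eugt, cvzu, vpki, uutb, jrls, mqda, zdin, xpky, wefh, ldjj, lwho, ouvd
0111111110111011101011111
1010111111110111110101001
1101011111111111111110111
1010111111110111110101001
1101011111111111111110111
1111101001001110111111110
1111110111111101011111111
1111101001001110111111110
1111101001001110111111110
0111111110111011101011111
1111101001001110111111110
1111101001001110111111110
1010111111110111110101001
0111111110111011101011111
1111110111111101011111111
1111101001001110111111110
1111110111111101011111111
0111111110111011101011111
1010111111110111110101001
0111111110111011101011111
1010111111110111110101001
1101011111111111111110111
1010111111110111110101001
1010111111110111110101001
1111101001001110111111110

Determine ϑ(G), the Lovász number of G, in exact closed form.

7

N(xpky) = {bxfn, rcla, zzva, lryr, ldvw, jswz, oubv, eukb, ekrm, gyyt, eugt, cvzu, vpki, uutb, jrls, zdin, wefh, ouvd}, |N(xpky)| = 18.
deg(zzva) = 22; N(zzva) = {bxfn, dtst, twgu, lryr, ldvw, jswz, oubv, eukb, ekrm, gyyt, rtvv, eugt, cvzu, vpki, uutb, jrls, mqda, zdin, xpky, ldjj, lwho, ouvd}.
Vertex oubv has 18 neighbors: bxfn, dtst, rcla, twgu, zzva, ldvw, eukb, rtvv, eugt, cvzu, uutb, jrls, mqda, zdin, xpky, wefh, ldjj, lwho.
deg(rcla) = 22; N(rcla) = {bxfn, dtst, twgu, lryr, ldvw, jswz, oubv, eukb, ekrm, gyyt, rtvv, eugt, cvzu, vpki, uutb, jrls, mqda, zdin, xpky, ldjj, lwho, ouvd}.
5 parts of sizes [7, 7, 5, 3, 3]; α(G) = 7 = ϑ (perfect).
= 7.000000… (decimal).
7 ≤ 7 ≤ 7: collapsed.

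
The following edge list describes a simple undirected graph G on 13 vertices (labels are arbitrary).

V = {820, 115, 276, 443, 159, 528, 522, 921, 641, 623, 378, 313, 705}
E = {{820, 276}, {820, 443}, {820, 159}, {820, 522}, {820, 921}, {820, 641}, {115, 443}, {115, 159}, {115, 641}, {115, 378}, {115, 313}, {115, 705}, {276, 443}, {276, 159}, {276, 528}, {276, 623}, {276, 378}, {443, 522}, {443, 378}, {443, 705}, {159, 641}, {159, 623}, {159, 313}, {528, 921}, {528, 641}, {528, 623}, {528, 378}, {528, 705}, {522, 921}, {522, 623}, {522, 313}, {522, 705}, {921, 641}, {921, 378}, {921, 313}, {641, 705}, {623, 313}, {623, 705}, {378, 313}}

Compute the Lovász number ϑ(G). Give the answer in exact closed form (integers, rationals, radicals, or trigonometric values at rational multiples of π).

sqrt(13)

deg(820) = 6; N(820) = {276, 443, 159, 522, 921, 641}.
deg(528) = 6; N(528) = {276, 921, 641, 623, 378, 705}.
deg(443) = 6; N(443) = {820, 115, 276, 522, 378, 705}.
Vertex 623 has 6 neighbors: 276, 159, 528, 522, 313, 705.
13-vertex 6-regular graph: SR(13,6,2,3) — a Paley graph.
spec(A) ≈ [6.0, 1.30278, -2.30278] (distinct, 5 d.p.).
λ_max=6, λ_min=-sqrt(13)/2 - 1/2; ϑ = −13·λ_min/(λ_max−λ_min) = sqrt(13).
ϑ(G) ≈ 3.60555128.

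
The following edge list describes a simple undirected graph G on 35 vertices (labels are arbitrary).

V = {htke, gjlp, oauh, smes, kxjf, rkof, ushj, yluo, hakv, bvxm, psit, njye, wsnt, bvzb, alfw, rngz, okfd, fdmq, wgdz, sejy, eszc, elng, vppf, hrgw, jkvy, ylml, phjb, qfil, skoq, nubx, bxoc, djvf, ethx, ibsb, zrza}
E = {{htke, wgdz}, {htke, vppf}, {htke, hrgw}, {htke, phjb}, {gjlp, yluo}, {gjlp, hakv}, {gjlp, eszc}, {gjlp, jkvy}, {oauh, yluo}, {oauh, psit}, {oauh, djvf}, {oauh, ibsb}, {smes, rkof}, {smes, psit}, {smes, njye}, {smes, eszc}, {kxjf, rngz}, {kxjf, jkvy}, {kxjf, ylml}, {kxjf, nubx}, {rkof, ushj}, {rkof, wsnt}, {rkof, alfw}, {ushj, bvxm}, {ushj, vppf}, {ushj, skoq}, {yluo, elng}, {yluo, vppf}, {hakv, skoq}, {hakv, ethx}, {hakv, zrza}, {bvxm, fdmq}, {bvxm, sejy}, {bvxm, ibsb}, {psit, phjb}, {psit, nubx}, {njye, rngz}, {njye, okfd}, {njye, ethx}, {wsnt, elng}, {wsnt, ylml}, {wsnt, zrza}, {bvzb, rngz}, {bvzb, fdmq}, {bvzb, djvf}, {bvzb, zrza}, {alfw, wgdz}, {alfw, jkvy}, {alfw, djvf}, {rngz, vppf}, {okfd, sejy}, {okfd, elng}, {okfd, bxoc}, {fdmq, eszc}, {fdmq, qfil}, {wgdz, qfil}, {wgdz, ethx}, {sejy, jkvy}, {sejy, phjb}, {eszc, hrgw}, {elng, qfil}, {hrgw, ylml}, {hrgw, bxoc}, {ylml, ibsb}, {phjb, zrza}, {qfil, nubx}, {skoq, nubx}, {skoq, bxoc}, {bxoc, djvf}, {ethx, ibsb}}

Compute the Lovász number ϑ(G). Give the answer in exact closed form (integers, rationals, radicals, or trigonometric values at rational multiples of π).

Vertex bvxm has 4 neighbors: ushj, fdmq, sejy, ibsb.
N(ushj) = {rkof, bvxm, vppf, skoq}, |N(ushj)| = 4.
deg(yluo) = 4; N(yluo) = {gjlp, oauh, elng, vppf}.
deg(eszc) = 4; N(eszc) = {gjlp, smes, fdmq, hrgw}.
Every vertex has degree 4 (N=35); this is K(7,3), the Kneser graph.
Distinct eigenvalues (to 5 d.p.): [4.0, 2.0, -1.0, -3.0].
Lovász: ϑ = −35(-3)/(4+-1*(-3)) = 15.
ϑ(G) ≈ 15.00000.

15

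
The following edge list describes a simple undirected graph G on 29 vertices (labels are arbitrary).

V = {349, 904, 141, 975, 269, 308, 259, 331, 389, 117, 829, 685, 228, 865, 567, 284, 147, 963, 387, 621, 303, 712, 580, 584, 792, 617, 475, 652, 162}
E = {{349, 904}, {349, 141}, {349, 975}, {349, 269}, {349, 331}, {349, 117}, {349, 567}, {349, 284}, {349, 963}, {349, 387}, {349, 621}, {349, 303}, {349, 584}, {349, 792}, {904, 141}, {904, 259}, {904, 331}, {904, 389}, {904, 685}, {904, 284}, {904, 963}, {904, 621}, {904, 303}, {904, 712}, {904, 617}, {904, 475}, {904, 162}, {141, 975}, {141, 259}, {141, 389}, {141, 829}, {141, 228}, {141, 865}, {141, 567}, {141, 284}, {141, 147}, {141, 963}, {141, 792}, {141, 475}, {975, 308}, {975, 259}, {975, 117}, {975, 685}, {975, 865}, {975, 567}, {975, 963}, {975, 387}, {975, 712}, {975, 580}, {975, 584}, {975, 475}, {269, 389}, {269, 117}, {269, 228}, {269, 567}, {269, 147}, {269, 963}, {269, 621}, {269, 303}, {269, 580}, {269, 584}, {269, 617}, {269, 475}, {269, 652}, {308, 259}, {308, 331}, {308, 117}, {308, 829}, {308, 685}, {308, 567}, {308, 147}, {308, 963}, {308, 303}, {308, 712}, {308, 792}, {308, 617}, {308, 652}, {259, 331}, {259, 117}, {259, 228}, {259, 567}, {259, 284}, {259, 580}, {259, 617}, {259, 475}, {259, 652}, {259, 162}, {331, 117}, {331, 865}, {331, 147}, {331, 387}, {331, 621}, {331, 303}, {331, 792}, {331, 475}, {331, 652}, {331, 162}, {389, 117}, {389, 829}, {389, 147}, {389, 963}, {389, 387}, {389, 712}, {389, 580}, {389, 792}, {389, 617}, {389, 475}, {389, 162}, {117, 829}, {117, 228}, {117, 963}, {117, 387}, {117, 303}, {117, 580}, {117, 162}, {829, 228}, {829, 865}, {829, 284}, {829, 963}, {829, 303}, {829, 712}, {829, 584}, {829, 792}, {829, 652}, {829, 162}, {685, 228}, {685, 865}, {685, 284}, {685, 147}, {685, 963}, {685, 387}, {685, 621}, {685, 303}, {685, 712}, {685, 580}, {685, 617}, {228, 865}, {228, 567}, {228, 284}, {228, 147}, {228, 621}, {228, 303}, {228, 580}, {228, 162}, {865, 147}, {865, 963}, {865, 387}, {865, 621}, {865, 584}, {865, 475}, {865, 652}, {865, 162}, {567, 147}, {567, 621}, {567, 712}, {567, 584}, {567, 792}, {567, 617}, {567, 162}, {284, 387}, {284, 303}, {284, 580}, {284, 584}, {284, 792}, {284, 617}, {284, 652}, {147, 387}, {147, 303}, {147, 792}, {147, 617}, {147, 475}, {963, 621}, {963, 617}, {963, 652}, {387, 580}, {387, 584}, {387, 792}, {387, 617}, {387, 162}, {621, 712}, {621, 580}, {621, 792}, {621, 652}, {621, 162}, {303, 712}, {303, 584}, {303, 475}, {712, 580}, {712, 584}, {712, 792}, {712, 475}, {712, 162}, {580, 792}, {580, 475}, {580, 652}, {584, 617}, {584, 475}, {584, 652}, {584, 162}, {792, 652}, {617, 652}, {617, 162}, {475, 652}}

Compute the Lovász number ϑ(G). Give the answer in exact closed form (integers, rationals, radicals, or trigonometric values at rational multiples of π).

deg(865) = 14; N(865) = {141, 975, 331, 829, 685, 228, 147, 963, 387, 621, 584, 475, 652, 162}.
N(617) = {904, 269, 308, 259, 389, 685, 567, 284, 147, 963, 387, 584, 652, 162}, |N(617)| = 14.
deg(147) = 14; N(147) = {141, 269, 308, 331, 389, 685, 228, 865, 567, 387, 303, 792, 617, 475}.
deg(303) = 14; N(303) = {349, 904, 269, 308, 331, 117, 829, 685, 228, 284, 147, 712, 584, 475}.
Every vertex has degree 14 (N=29); strongly regular (29,14,6,7).
The 3 distinct eigenvalues: [14.0, 2.192582, -3.192582].
With N=29: ϑ(G) = 29·(-(-sqrt(29)/2 - 1/2))/(14−(-sqrt(29)/2 - 1/2)) = sqrt(29).
= 5.385164807… (decimal).

sqrt(29)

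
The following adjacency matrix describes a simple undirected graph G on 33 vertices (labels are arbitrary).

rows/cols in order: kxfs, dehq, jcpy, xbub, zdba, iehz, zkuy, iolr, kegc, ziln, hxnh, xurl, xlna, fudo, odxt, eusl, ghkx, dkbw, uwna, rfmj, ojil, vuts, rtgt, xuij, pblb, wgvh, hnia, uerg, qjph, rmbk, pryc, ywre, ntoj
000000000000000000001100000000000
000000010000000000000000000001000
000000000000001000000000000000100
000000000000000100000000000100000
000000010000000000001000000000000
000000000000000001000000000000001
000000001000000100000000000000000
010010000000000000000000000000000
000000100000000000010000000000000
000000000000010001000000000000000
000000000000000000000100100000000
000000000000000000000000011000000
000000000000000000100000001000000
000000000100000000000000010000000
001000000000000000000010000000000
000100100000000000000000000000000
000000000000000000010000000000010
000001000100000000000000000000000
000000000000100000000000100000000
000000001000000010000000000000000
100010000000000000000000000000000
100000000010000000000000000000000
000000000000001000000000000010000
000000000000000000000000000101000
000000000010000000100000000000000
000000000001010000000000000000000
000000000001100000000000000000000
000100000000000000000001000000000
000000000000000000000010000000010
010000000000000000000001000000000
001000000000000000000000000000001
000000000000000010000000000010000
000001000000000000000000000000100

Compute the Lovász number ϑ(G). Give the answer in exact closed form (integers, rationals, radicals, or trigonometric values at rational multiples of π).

Vertex hxnh has 2 neighbors: vuts, pblb.
N(pblb) = {hxnh, uwna}, |N(pblb)| = 2.
deg(dkbw) = 2; N(dkbw) = {iehz, ziln}.
deg(jcpy) = 2; N(jcpy) = {odxt, pryc}.
deg(v) = 2 for all v (|V|=33); a single 33-cycle (edge-transitive).
spec(A) ≈ [2.0, 1.964, 1.857, 1.683, 1.447, 1.16, 0.831, 0.472, 0.095, -0.285, -0.654, -1.0, -1.31, -1.572, -1.778, -1.919, -1.991] (distinct, 3 d.p.).
λ_max=2, λ_min=-2*cos(pi/33); ϑ = −33·λ_min/(λ_max−λ_min) = 33*cos(pi/33)/(cos(pi/33) + 1).
Numerically 16.4625586.
α=16, χ(Ḡ)=17; ϑ=33*cos(pi/33)/(cos(pi/33) + 1) lies between (both strict).

33*cos(pi/33)/(cos(pi/33) + 1)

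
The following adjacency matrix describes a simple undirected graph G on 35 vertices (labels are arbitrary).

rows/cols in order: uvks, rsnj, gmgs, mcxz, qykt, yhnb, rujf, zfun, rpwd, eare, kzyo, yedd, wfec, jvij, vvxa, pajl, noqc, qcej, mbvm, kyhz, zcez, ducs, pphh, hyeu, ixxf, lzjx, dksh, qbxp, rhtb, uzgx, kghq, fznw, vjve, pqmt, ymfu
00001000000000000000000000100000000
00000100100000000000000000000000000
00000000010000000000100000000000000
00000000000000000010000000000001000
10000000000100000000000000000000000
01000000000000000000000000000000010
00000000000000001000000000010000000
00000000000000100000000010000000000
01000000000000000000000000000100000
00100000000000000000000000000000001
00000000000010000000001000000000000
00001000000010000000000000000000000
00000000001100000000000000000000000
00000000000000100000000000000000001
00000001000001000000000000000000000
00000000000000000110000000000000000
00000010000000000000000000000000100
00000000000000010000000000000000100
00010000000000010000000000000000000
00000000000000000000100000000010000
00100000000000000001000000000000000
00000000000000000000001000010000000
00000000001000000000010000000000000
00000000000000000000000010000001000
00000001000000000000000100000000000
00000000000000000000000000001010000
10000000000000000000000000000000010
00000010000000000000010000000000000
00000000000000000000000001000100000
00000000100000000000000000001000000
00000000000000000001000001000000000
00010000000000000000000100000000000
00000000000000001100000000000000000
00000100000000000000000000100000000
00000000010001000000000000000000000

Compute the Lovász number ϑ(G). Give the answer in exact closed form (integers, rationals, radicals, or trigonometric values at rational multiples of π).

Vertex mcxz has 2 neighbors: mbvm, fznw.
Vertex pphh has 2 neighbors: kzyo, ducs.
Vertex lzjx has 2 neighbors: rhtb, kghq.
Vertex ducs has 2 neighbors: pphh, qbxp.
deg(v) = 2 for all v (|V|=35); the odd cycle C_{35}.
spec(A) ≈ [2.0, 1.96786, 1.87247, 1.7169, 1.50614, 1.24698, 0.94774, 0.61803, 0.26847, -0.08973, -0.44504, -0.78605, -1.10179, -1.38213, -1.61803, -1.80194, -1.92793, -1.99195] (distinct, 5 d.p.).
λ_max=2, λ_min=-2*cos(pi/35); ϑ = −35·λ_min/(λ_max−λ_min) = 35*cos(pi/35)/(cos(pi/35) + 1).
Numerically 17.464704027.
Lovász sandwich 17 ≤ 35*cos(pi/35)/(cos(pi/35) + 1) ≤ 18: both strict.

35*cos(pi/35)/(cos(pi/35) + 1)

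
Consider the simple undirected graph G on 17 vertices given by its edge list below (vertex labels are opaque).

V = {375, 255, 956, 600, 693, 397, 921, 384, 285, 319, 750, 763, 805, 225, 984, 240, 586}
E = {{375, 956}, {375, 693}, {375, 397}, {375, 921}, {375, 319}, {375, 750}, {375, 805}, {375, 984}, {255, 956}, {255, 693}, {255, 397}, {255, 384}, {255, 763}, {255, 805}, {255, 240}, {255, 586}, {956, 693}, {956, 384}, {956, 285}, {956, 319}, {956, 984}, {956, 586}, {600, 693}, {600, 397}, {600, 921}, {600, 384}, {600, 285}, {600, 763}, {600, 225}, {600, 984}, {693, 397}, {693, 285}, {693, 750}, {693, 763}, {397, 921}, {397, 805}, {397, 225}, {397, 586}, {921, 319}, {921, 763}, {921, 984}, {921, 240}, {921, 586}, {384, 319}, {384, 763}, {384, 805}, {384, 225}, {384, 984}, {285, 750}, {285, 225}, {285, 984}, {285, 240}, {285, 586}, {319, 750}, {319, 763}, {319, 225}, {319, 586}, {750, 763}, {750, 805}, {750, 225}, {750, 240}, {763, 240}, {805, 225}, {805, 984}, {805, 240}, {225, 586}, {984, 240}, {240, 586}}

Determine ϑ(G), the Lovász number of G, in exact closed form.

sqrt(17)

deg(921) = 8; N(921) = {375, 600, 397, 319, 763, 984, 240, 586}.
N(375) = {956, 693, 397, 921, 319, 750, 805, 984}, |N(375)| = 8.
Vertex 600 has 8 neighbors: 693, 397, 921, 384, 285, 763, 225, 984.
Vertex 225 has 8 neighbors: 600, 397, 384, 285, 319, 750, 805, 586.
Every vertex has degree 8 (N=17); strongly regular (17,8,3,4).
The 3 distinct eigenvalues: [8.0, 1.562, -2.562].
Lovász (edge-transitive): ϑ = −17·(-sqrt(17)/2 - 1/2)/((8)−(-sqrt(17)/2 - 1/2)) = sqrt(17).
≈ 4.123106 (to 6 d.p.).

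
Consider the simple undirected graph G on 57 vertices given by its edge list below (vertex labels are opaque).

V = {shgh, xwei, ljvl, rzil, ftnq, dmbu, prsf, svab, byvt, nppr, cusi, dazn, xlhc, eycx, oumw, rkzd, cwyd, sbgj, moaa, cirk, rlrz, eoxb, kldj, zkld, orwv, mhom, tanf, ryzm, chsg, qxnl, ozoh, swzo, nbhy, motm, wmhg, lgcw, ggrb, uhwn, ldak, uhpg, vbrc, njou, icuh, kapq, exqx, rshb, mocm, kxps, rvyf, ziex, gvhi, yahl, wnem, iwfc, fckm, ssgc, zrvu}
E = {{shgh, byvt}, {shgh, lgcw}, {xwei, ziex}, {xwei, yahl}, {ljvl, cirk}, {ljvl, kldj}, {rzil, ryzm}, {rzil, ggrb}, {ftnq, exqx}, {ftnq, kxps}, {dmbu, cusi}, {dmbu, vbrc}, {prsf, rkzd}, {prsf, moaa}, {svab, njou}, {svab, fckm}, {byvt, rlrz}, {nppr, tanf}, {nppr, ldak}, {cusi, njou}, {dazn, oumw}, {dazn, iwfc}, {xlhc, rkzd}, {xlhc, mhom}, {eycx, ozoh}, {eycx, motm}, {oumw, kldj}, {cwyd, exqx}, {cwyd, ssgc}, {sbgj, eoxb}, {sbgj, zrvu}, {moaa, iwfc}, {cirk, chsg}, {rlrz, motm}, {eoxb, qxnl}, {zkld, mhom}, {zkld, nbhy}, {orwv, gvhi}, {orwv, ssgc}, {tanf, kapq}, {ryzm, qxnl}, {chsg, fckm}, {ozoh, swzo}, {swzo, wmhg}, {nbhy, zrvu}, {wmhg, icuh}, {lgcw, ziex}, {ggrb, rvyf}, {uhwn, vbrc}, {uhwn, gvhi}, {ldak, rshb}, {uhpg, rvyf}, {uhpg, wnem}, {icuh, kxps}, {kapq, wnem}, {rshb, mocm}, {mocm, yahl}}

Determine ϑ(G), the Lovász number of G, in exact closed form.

57*cos(pi/57)/(cos(pi/57) + 1)

deg(iwfc) = 2; N(iwfc) = {dazn, moaa}.
deg(cirk) = 2; N(cirk) = {ljvl, chsg}.
N(zkld) = {mhom, nbhy}, |N(zkld)| = 2.
N(ldak) = {nppr, rshb}, |N(ldak)| = 2.
57-vertex 2-regular graph: this is C_{57}, the 57-cycle.
A has 29 distinct eigenvalues ≈ [2.0, 1.98786, 1.95159, 1.89163, 1.80871, 1.70384, 1.57828, 1.43357, 1.27145, 1.0939, 0.90307, 0.70128, 0.49097, 0.27471, 0.05511, -0.16516, -0.38342, -0.59703, -0.80339, -1.0, -1.18447, -1.35456, -1.50821, -1.64356, -1.75895, -1.85299, -1.92454, -1.97272, -1.99696].
Lovász (edge-transitive): ϑ = −57·(-2*cos(pi/57))/((2)−(-2*cos(pi/57))) = 57*cos(pi/57)/(cos(pi/57) + 1).
= 28.4783452… (decimal).
28 ≤ 57*cos(pi/57)/(cos(pi/57) + 1) ≤ 29: both strict.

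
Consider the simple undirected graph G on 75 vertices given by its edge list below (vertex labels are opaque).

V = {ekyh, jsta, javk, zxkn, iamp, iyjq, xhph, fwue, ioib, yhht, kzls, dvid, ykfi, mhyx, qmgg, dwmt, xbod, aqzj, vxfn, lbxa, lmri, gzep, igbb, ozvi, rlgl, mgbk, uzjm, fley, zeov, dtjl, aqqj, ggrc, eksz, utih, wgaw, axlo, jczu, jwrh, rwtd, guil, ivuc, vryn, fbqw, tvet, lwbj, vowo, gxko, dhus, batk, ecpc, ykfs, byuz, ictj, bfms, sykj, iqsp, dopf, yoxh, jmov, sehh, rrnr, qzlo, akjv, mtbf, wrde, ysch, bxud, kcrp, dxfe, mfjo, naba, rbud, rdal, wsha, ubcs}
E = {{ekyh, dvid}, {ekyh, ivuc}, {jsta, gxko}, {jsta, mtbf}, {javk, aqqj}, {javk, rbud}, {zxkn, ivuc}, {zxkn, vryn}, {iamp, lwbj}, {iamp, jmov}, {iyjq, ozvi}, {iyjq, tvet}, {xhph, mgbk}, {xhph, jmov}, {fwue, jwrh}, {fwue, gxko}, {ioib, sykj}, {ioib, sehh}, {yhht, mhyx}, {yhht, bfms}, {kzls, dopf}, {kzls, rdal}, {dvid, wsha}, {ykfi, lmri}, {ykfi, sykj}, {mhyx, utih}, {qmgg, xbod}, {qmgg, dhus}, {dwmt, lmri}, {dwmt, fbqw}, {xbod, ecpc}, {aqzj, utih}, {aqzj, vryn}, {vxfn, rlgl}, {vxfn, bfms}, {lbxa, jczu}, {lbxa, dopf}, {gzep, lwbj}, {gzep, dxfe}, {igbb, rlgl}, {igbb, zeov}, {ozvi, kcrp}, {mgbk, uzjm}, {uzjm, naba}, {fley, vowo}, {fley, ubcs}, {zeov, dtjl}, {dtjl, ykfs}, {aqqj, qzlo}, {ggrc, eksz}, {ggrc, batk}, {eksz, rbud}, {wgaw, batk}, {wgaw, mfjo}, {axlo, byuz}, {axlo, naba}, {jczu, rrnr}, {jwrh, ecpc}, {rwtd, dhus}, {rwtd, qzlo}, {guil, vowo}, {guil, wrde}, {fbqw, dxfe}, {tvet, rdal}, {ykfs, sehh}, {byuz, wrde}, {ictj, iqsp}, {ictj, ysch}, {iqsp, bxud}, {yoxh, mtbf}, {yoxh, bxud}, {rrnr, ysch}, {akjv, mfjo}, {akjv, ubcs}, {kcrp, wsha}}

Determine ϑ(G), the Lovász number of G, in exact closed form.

Vertex ozvi has 2 neighbors: iyjq, kcrp.
deg(dtjl) = 2; N(dtjl) = {zeov, ykfs}.
deg(guil) = 2; N(guil) = {vowo, wrde}.
N(kzls) = {dopf, rdal}, |N(kzls)| = 2.
75-vertex 2-regular graph: connected 2-regular on 75 ⇒ C_{75}.
Distinct eigenvalues (to 4 d.p.): [2.0, 1.993, 1.972, 1.9372, 1.8888, 1.8271, 1.7526, 1.6658, 1.5674, 1.4579, 1.3383, 1.2092, 1.0717, 0.9266, 0.775, 0.618, 0.4567, 0.2922, 0.1256, -0.0419, -0.2091, -0.3748, -0.5378, -0.6971, -0.8516, -1.0, -1.1414, -1.2748, -1.3993, -1.514, -1.618, -1.7107, -1.7914, -1.8596, -1.9146, -1.9563, -1.9842, -1.9982].
−75·(-2*cos(pi/75)) / ((2)−(-2*cos(pi/75))) = 75*cos(pi/75)/(cos(pi/75) + 1) = ϑ(G).
Numerically 37.4835458.
Lovász sandwich 37 ≤ 75*cos(pi/75)/(cos(pi/75) + 1) ≤ 38: both strict.

75*cos(pi/75)/(cos(pi/75) + 1)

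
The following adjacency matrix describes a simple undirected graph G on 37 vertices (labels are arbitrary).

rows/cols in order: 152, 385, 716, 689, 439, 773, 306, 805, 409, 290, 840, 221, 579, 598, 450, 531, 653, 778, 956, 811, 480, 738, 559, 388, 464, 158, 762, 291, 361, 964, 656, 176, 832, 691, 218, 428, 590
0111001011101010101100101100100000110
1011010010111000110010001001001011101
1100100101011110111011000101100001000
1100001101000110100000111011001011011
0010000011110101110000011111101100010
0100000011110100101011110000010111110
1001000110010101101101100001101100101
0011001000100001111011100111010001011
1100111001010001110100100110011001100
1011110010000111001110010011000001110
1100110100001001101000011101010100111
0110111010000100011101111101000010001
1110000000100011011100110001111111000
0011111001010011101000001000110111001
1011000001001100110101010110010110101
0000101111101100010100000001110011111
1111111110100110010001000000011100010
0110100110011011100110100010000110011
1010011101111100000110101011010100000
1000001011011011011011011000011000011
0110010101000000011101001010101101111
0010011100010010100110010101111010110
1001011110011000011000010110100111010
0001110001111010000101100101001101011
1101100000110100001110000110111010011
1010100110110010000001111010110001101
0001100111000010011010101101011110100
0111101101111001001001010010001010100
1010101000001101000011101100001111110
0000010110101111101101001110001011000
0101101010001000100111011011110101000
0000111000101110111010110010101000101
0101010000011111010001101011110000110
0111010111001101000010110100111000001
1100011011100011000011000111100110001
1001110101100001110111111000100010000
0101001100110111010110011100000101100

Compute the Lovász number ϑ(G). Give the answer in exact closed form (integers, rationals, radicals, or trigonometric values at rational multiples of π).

sqrt(37)

Vertex 450 has 18 neighbors: 152, 716, 689, 290, 579, 598, 653, 778, 811, 738, 388, 158, 762, 964, 176, 832, 218, 590.
N(832) = {385, 689, 773, 221, 579, 598, 450, 531, 778, 738, 559, 464, 762, 291, 361, 964, 218, 428}, |N(832)| = 18.
N(811) = {152, 306, 409, 290, 221, 579, 450, 531, 778, 956, 480, 738, 388, 464, 964, 656, 428, 590}, |N(811)| = 18.
deg(306) = 18; N(306) = {152, 689, 805, 409, 221, 598, 531, 653, 956, 811, 738, 559, 291, 361, 656, 176, 218, 590}.
Regular of degree 18 on 37 vertices: SR(37,18,8,9) — a Paley graph.
A has 3 distinct eigenvalues ≈ [18.0, 2.541381, -3.541381].
λ_max=18, λ_min=-sqrt(37)/2 - 1/2; ϑ = −37·λ_min/(λ_max−λ_min) = sqrt(37).
≈ 6.0827625 (to 7 d.p.).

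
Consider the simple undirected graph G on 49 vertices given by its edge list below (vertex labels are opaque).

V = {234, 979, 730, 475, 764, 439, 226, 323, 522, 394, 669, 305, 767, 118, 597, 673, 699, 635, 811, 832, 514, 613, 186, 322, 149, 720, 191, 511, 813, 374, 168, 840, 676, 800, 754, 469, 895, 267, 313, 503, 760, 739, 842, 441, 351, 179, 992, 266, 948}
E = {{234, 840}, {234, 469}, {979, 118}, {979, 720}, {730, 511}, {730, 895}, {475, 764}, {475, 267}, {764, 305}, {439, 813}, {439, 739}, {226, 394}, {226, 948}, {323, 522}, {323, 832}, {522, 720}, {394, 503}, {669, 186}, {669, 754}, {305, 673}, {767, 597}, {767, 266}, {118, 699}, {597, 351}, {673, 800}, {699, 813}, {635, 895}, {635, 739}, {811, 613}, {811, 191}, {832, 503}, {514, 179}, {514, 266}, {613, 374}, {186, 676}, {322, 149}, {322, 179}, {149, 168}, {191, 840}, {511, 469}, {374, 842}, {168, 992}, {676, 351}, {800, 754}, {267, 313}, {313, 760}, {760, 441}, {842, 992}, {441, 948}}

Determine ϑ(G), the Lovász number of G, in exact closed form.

N(267) = {475, 313}, |N(267)| = 2.
deg(754) = 2; N(754) = {669, 800}.
deg(313) = 2; N(313) = {267, 760}.
deg(811) = 2; N(811) = {613, 191}.
49-vertex 2-regular graph: this is C_{49}, the 49-cycle.
The 25 distinct eigenvalues: [2.0, 1.9836, 1.9346, 1.8538, 1.7426, 1.6028, 1.4367, 1.247, 1.0368, 0.8096, 0.5691, 0.3192, 0.0641, -0.192, -0.445, -0.6907, -0.9251, -1.1442, -1.3446, -1.5229, -1.6762, -1.8019, -1.8981, -1.9631, -1.9959].
With N=49: ϑ(G) = 49·(-(-1)*2*cos(pi/49))/(2−(-2*cos(pi/49))) = 49*cos(pi/49)/(cos(pi/49) + 1).
Numerically 24.4748.
α=24, χ(Ḡ)=25; ϑ=49*cos(pi/49)/(cos(pi/49) + 1) lies between (both strict).

49*cos(pi/49)/(cos(pi/49) + 1)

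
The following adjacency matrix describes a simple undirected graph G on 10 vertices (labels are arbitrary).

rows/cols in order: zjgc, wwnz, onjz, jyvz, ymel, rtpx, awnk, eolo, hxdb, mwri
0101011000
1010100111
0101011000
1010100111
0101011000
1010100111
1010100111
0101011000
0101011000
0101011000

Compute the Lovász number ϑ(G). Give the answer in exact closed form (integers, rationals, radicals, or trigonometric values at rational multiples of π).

N(onjz) = {wwnz, jyvz, rtpx, awnk}, |N(onjz)| = 4.
deg(zjgc) = 4; N(zjgc) = {wwnz, jyvz, rtpx, awnk}.
N(wwnz) = {zjgc, onjz, ymel, eolo, hxdb, mwri}, |N(wwnz)| = 6.
Vertex jyvz has 6 neighbors: zjgc, onjz, ymel, eolo, hxdb, mwri.
2 parts of sizes [6, 4]; α(G) = 6 = ϑ (perfect).
Numerically 6.000000000.
Check 6 ≤ 6 ≤ 6: collapsed.

6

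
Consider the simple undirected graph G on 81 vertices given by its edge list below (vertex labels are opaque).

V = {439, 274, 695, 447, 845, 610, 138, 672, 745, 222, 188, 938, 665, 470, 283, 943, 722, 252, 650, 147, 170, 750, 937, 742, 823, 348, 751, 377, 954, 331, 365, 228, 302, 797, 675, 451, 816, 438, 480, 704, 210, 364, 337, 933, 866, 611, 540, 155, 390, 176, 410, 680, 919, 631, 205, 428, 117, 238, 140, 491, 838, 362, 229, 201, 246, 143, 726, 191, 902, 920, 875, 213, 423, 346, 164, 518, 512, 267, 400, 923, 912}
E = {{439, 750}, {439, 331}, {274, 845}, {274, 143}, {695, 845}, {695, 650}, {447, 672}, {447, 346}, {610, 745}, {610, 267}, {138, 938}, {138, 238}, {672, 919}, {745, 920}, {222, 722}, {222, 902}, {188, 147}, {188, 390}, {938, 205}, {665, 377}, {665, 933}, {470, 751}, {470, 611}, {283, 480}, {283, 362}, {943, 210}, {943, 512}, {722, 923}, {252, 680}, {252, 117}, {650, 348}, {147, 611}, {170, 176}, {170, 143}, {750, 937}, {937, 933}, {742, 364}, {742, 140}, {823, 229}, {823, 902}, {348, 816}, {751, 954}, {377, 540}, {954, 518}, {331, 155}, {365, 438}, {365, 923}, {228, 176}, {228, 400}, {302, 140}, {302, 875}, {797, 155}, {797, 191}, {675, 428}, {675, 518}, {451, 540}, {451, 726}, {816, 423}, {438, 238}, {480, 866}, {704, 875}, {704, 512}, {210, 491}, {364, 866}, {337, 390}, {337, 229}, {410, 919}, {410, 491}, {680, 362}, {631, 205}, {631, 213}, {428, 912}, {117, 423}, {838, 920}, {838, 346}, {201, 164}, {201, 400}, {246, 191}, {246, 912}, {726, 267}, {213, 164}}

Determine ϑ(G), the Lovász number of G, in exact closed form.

81*cos(pi/81)/(cos(pi/81) + 1)

deg(726) = 2; N(726) = {451, 267}.
deg(228) = 2; N(228) = {176, 400}.
Vertex 611 has 2 neighbors: 470, 147.
deg(423) = 2; N(423) = {816, 117}.
81-vertex 2-regular graph: a single 81-cycle (edge-transitive).
spec(A) ≈ [2.0, 1.994, 1.976, 1.9461, 1.9045, 1.8514, 1.7873, 1.7123, 1.6271, 1.5321, 1.4279, 1.315, 1.1943, 1.0664, 0.9321, 0.7922, 0.6475, 0.4989, 0.3473, 0.1936, 0.0388, -0.1163, -0.2707, -0.4234, -0.5736, -0.7204, -0.8628, -1.0, -1.1312, -1.2556, -1.3725, -1.4811, -1.5808, -1.671, -1.7511, -1.8207, -1.8794, -1.9267, -1.9625, -1.9865, -1.9985] (distinct, 4 d.p.).
λ_max=2, λ_min=-2*cos(pi/81); ϑ = −81·λ_min/(λ_max−λ_min) = 81*cos(pi/81)/(cos(pi/81) + 1).
= 40.484765… (decimal).
Check 40 ≤ 81*cos(pi/81)/(cos(pi/81) + 1) ≤ 41: both strict.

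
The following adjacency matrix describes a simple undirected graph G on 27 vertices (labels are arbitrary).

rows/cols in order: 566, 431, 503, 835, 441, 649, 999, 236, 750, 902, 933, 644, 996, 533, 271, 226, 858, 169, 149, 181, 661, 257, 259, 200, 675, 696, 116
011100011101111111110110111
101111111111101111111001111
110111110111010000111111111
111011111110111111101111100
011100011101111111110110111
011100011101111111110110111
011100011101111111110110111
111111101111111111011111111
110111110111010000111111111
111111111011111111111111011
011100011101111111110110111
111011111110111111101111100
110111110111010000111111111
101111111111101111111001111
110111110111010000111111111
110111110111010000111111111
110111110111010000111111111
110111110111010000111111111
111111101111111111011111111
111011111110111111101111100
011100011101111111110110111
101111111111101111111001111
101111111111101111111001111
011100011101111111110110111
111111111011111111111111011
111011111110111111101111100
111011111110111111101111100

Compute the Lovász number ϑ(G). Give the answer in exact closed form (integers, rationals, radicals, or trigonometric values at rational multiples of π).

7

deg(661) = 20; N(661) = {431, 503, 835, 236, 750, 902, 644, 996, 533, 271, 226, 858, 169, 149, 181, 257, 259, 675, 696, 116}.
Vertex 257 has 23 neighbors: 566, 503, 835, 441, 649, 999, 236, 750, 902, 933, 644, 996, 271, 226, 858, 169, 149, 181, 661, 200, 675, 696, 116.
Vertex 431 has 23 neighbors: 566, 503, 835, 441, 649, 999, 236, 750, 902, 933, 644, 996, 271, 226, 858, 169, 149, 181, 661, 200, 675, 696, 116.
deg(116) = 22; N(116) = {566, 431, 503, 441, 649, 999, 236, 750, 902, 933, 996, 533, 271, 226, 858, 169, 149, 661, 257, 259, 200, 675}.
G = K_{7,7,5,4,2,2}: α = 7 = χ(Ḡ), so ϑ = 7.
≈ 7.00000000 (to 8 d.p.).
Check 7 ≤ 7 ≤ 7: collapsed.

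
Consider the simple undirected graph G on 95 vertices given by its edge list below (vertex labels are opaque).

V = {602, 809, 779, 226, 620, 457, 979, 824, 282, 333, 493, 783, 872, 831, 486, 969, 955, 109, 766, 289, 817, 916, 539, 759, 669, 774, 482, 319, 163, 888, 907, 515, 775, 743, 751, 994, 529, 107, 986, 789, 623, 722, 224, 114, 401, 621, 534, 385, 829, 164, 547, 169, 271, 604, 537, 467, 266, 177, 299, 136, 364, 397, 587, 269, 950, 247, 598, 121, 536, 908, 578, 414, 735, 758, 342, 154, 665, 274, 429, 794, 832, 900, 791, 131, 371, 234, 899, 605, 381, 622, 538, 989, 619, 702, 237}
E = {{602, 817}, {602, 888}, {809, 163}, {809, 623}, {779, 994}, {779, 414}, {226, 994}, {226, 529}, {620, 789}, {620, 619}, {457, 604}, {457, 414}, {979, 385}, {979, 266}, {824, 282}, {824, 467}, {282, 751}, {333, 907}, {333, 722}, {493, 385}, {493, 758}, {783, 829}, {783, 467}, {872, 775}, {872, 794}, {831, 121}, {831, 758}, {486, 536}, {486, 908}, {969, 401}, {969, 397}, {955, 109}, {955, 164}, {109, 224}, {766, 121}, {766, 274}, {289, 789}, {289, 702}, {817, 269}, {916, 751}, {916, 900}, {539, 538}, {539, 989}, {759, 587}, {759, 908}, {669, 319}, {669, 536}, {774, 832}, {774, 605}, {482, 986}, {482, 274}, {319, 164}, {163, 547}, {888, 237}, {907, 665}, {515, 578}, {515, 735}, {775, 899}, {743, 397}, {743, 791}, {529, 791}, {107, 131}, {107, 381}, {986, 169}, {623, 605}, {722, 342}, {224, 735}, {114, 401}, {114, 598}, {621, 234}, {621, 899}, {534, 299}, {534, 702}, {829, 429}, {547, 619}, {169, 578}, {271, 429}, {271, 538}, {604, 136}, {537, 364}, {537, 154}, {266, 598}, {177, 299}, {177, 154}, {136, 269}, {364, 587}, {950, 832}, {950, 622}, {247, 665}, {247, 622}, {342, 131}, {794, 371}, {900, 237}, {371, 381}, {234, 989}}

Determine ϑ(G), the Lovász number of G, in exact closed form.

95*cos(pi/95)/(cos(pi/95) + 1)

deg(547) = 2; N(547) = {163, 619}.
deg(598) = 2; N(598) = {114, 266}.
Vertex 758 has 2 neighbors: 493, 831.
N(529) = {226, 791}, |N(529)| = 2.
Every vertex has degree 2 (N=95); the odd cycle C_{95}.
Distinct eigenvalues (to 5 d.p.): [2.0, 1.99563, 1.98253, 1.96076, 1.93042, 1.89163, 1.84458, 1.78946, 1.72651, 1.65602, 1.57828, 1.49364, 1.40247, 1.30517, 1.20216, 1.0939, 0.98085, 0.86351, 0.74239, 0.61803, 0.49097, 0.36176, 0.23097, 0.09917, -0.03307, -0.16516, -0.29653, -0.4266, -0.55481, -0.68059, -0.80339, -0.92268, -1.03794, -1.14866, -1.25435, -1.35456, -1.44885, -1.5368, -1.61803, -1.69219, -1.75895, -1.81801, -1.86913, -1.91207, -1.94665, -1.97272, -1.99017, -1.99891].
ϑ = −N·λ_min/(λ_max−λ_min) = −95·(-2*cos(pi/95))/(2−(-2*cos(pi/95))) = 95*cos(pi/95)/(cos(pi/95) + 1).
ϑ(G) ≈ 47.487011311.
Lovász sandwich 47 ≤ 95*cos(pi/95)/(cos(pi/95) + 1) ≤ 48: both strict.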